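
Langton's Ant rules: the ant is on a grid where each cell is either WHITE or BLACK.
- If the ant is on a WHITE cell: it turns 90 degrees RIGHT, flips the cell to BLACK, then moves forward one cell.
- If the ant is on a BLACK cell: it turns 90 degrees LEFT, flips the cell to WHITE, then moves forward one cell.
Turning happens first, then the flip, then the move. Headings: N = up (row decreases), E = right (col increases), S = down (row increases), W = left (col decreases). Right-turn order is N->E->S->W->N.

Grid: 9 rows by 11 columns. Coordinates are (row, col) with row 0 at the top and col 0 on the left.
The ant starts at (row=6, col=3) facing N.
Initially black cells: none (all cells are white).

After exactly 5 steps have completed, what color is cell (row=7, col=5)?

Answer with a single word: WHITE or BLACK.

Step 1: on WHITE (6,3): turn R to E, flip to black, move to (6,4). |black|=1
Step 2: on WHITE (6,4): turn R to S, flip to black, move to (7,4). |black|=2
Step 3: on WHITE (7,4): turn R to W, flip to black, move to (7,3). |black|=3
Step 4: on WHITE (7,3): turn R to N, flip to black, move to (6,3). |black|=4
Step 5: on BLACK (6,3): turn L to W, flip to white, move to (6,2). |black|=3

Answer: WHITE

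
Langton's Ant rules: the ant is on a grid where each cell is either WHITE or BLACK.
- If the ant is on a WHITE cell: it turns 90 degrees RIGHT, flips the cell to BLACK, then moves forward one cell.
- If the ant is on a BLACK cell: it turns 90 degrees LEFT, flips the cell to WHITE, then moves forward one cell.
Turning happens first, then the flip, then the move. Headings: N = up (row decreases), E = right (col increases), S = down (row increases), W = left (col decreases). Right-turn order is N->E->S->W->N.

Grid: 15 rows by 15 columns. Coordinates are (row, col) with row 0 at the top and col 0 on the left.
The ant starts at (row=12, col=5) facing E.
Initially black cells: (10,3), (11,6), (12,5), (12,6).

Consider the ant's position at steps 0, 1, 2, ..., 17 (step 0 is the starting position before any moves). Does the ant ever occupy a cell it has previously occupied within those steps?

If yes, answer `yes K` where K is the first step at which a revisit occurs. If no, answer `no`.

Step 1: on BLACK (12,5): turn L to N, flip to white, move to (11,5). |black|=3 — new cell
Step 2: on WHITE (11,5): turn R to E, flip to black, move to (11,6). |black|=4 — new cell
Step 3: on BLACK (11,6): turn L to N, flip to white, move to (10,6). |black|=3 — new cell
Step 4: on WHITE (10,6): turn R to E, flip to black, move to (10,7). |black|=4 — new cell
Step 5: on WHITE (10,7): turn R to S, flip to black, move to (11,7). |black|=5 — new cell
Step 6: on WHITE (11,7): turn R to W, flip to black, move to (11,6). |black|=6 — REVISIT

Answer: yes 6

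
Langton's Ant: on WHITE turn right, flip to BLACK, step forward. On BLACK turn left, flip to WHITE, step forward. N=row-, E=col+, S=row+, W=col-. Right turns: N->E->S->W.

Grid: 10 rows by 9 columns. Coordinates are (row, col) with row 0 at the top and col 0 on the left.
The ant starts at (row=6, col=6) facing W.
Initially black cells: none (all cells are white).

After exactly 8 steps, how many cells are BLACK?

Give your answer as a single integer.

Step 1: on WHITE (6,6): turn R to N, flip to black, move to (5,6). |black|=1
Step 2: on WHITE (5,6): turn R to E, flip to black, move to (5,7). |black|=2
Step 3: on WHITE (5,7): turn R to S, flip to black, move to (6,7). |black|=3
Step 4: on WHITE (6,7): turn R to W, flip to black, move to (6,6). |black|=4
Step 5: on BLACK (6,6): turn L to S, flip to white, move to (7,6). |black|=3
Step 6: on WHITE (7,6): turn R to W, flip to black, move to (7,5). |black|=4
Step 7: on WHITE (7,5): turn R to N, flip to black, move to (6,5). |black|=5
Step 8: on WHITE (6,5): turn R to E, flip to black, move to (6,6). |black|=6

Answer: 6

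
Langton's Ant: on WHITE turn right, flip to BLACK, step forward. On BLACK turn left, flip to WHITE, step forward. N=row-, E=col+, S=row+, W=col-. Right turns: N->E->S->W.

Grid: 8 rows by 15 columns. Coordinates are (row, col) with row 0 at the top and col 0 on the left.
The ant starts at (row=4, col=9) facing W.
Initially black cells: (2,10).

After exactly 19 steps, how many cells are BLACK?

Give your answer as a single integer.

Step 1: on WHITE (4,9): turn R to N, flip to black, move to (3,9). |black|=2
Step 2: on WHITE (3,9): turn R to E, flip to black, move to (3,10). |black|=3
Step 3: on WHITE (3,10): turn R to S, flip to black, move to (4,10). |black|=4
Step 4: on WHITE (4,10): turn R to W, flip to black, move to (4,9). |black|=5
Step 5: on BLACK (4,9): turn L to S, flip to white, move to (5,9). |black|=4
Step 6: on WHITE (5,9): turn R to W, flip to black, move to (5,8). |black|=5
Step 7: on WHITE (5,8): turn R to N, flip to black, move to (4,8). |black|=6
Step 8: on WHITE (4,8): turn R to E, flip to black, move to (4,9). |black|=7
Step 9: on WHITE (4,9): turn R to S, flip to black, move to (5,9). |black|=8
Step 10: on BLACK (5,9): turn L to E, flip to white, move to (5,10). |black|=7
Step 11: on WHITE (5,10): turn R to S, flip to black, move to (6,10). |black|=8
Step 12: on WHITE (6,10): turn R to W, flip to black, move to (6,9). |black|=9
Step 13: on WHITE (6,9): turn R to N, flip to black, move to (5,9). |black|=10
Step 14: on WHITE (5,9): turn R to E, flip to black, move to (5,10). |black|=11
Step 15: on BLACK (5,10): turn L to N, flip to white, move to (4,10). |black|=10
Step 16: on BLACK (4,10): turn L to W, flip to white, move to (4,9). |black|=9
Step 17: on BLACK (4,9): turn L to S, flip to white, move to (5,9). |black|=8
Step 18: on BLACK (5,9): turn L to E, flip to white, move to (5,10). |black|=7
Step 19: on WHITE (5,10): turn R to S, flip to black, move to (6,10). |black|=8

Answer: 8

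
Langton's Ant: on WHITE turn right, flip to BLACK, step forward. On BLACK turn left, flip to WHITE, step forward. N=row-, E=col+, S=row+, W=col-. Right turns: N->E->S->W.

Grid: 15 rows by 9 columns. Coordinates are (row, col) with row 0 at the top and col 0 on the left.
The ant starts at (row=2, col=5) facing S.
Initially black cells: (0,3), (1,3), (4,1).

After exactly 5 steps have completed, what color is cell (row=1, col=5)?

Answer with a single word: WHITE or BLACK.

Answer: BLACK

Derivation:
Step 1: on WHITE (2,5): turn R to W, flip to black, move to (2,4). |black|=4
Step 2: on WHITE (2,4): turn R to N, flip to black, move to (1,4). |black|=5
Step 3: on WHITE (1,4): turn R to E, flip to black, move to (1,5). |black|=6
Step 4: on WHITE (1,5): turn R to S, flip to black, move to (2,5). |black|=7
Step 5: on BLACK (2,5): turn L to E, flip to white, move to (2,6). |black|=6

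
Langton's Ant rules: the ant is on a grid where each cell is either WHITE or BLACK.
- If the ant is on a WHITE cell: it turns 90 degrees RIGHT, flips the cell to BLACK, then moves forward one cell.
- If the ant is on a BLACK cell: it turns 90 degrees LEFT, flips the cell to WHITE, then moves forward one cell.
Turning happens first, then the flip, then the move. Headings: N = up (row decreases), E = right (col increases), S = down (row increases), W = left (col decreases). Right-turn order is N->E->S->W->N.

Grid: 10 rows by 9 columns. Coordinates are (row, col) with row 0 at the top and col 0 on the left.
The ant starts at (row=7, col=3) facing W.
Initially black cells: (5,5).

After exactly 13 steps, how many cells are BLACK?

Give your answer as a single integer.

Step 1: on WHITE (7,3): turn R to N, flip to black, move to (6,3). |black|=2
Step 2: on WHITE (6,3): turn R to E, flip to black, move to (6,4). |black|=3
Step 3: on WHITE (6,4): turn R to S, flip to black, move to (7,4). |black|=4
Step 4: on WHITE (7,4): turn R to W, flip to black, move to (7,3). |black|=5
Step 5: on BLACK (7,3): turn L to S, flip to white, move to (8,3). |black|=4
Step 6: on WHITE (8,3): turn R to W, flip to black, move to (8,2). |black|=5
Step 7: on WHITE (8,2): turn R to N, flip to black, move to (7,2). |black|=6
Step 8: on WHITE (7,2): turn R to E, flip to black, move to (7,3). |black|=7
Step 9: on WHITE (7,3): turn R to S, flip to black, move to (8,3). |black|=8
Step 10: on BLACK (8,3): turn L to E, flip to white, move to (8,4). |black|=7
Step 11: on WHITE (8,4): turn R to S, flip to black, move to (9,4). |black|=8
Step 12: on WHITE (9,4): turn R to W, flip to black, move to (9,3). |black|=9
Step 13: on WHITE (9,3): turn R to N, flip to black, move to (8,3). |black|=10

Answer: 10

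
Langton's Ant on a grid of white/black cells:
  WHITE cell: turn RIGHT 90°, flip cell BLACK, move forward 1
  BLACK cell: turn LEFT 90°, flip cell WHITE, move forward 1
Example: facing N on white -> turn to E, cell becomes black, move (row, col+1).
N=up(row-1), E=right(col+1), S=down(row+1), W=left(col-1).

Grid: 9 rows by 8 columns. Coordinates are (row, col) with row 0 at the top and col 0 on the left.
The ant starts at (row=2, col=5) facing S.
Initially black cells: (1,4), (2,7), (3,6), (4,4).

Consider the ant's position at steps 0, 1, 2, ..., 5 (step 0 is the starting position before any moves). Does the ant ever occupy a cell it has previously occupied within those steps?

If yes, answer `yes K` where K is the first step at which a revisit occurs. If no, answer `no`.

Answer: no

Derivation:
Step 1: on WHITE (2,5): turn R to W, flip to black, move to (2,4). |black|=5 — new cell
Step 2: on WHITE (2,4): turn R to N, flip to black, move to (1,4). |black|=6 — new cell
Step 3: on BLACK (1,4): turn L to W, flip to white, move to (1,3). |black|=5 — new cell
Step 4: on WHITE (1,3): turn R to N, flip to black, move to (0,3). |black|=6 — new cell
Step 5: on WHITE (0,3): turn R to E, flip to black, move to (0,4). |black|=7 — new cell
No revisit within 5 steps.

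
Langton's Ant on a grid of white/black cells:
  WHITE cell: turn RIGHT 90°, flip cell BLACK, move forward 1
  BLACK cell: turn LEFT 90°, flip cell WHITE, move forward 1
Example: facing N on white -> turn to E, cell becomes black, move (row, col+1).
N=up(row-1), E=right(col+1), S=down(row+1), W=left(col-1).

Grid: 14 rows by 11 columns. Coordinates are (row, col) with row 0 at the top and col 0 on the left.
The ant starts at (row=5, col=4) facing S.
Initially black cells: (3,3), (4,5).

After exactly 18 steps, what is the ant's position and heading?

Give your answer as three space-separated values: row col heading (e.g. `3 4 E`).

Answer: 6 5 N

Derivation:
Step 1: on WHITE (5,4): turn R to W, flip to black, move to (5,3). |black|=3
Step 2: on WHITE (5,3): turn R to N, flip to black, move to (4,3). |black|=4
Step 3: on WHITE (4,3): turn R to E, flip to black, move to (4,4). |black|=5
Step 4: on WHITE (4,4): turn R to S, flip to black, move to (5,4). |black|=6
Step 5: on BLACK (5,4): turn L to E, flip to white, move to (5,5). |black|=5
Step 6: on WHITE (5,5): turn R to S, flip to black, move to (6,5). |black|=6
Step 7: on WHITE (6,5): turn R to W, flip to black, move to (6,4). |black|=7
Step 8: on WHITE (6,4): turn R to N, flip to black, move to (5,4). |black|=8
Step 9: on WHITE (5,4): turn R to E, flip to black, move to (5,5). |black|=9
Step 10: on BLACK (5,5): turn L to N, flip to white, move to (4,5). |black|=8
Step 11: on BLACK (4,5): turn L to W, flip to white, move to (4,4). |black|=7
Step 12: on BLACK (4,4): turn L to S, flip to white, move to (5,4). |black|=6
Step 13: on BLACK (5,4): turn L to E, flip to white, move to (5,5). |black|=5
Step 14: on WHITE (5,5): turn R to S, flip to black, move to (6,5). |black|=6
Step 15: on BLACK (6,5): turn L to E, flip to white, move to (6,6). |black|=5
Step 16: on WHITE (6,6): turn R to S, flip to black, move to (7,6). |black|=6
Step 17: on WHITE (7,6): turn R to W, flip to black, move to (7,5). |black|=7
Step 18: on WHITE (7,5): turn R to N, flip to black, move to (6,5). |black|=8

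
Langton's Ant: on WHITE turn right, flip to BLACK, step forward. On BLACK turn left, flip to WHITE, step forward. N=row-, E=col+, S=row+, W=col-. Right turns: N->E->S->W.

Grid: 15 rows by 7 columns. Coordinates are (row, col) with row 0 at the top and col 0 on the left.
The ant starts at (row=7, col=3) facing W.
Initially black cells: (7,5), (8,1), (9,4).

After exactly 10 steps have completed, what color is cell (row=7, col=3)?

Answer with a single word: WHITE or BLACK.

Step 1: on WHITE (7,3): turn R to N, flip to black, move to (6,3). |black|=4
Step 2: on WHITE (6,3): turn R to E, flip to black, move to (6,4). |black|=5
Step 3: on WHITE (6,4): turn R to S, flip to black, move to (7,4). |black|=6
Step 4: on WHITE (7,4): turn R to W, flip to black, move to (7,3). |black|=7
Step 5: on BLACK (7,3): turn L to S, flip to white, move to (8,3). |black|=6
Step 6: on WHITE (8,3): turn R to W, flip to black, move to (8,2). |black|=7
Step 7: on WHITE (8,2): turn R to N, flip to black, move to (7,2). |black|=8
Step 8: on WHITE (7,2): turn R to E, flip to black, move to (7,3). |black|=9
Step 9: on WHITE (7,3): turn R to S, flip to black, move to (8,3). |black|=10
Step 10: on BLACK (8,3): turn L to E, flip to white, move to (8,4). |black|=9

Answer: BLACK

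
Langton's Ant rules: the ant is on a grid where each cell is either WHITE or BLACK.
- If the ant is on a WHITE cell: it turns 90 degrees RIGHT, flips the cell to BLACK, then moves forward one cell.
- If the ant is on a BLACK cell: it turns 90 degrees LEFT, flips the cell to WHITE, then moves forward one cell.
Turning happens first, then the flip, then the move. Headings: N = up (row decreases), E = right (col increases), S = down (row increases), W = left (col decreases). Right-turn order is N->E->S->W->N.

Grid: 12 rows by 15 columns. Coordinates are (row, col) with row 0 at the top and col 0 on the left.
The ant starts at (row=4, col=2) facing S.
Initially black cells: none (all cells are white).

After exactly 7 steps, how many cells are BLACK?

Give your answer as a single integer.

Answer: 5

Derivation:
Step 1: on WHITE (4,2): turn R to W, flip to black, move to (4,1). |black|=1
Step 2: on WHITE (4,1): turn R to N, flip to black, move to (3,1). |black|=2
Step 3: on WHITE (3,1): turn R to E, flip to black, move to (3,2). |black|=3
Step 4: on WHITE (3,2): turn R to S, flip to black, move to (4,2). |black|=4
Step 5: on BLACK (4,2): turn L to E, flip to white, move to (4,3). |black|=3
Step 6: on WHITE (4,3): turn R to S, flip to black, move to (5,3). |black|=4
Step 7: on WHITE (5,3): turn R to W, flip to black, move to (5,2). |black|=5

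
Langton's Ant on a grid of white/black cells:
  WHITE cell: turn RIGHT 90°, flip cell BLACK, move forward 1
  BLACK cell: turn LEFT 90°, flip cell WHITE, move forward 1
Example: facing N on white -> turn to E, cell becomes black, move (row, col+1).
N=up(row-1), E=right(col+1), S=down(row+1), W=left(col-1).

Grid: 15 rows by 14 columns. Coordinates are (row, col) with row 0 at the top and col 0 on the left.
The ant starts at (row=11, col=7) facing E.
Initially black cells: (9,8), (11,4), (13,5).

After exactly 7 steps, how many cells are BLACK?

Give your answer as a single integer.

Step 1: on WHITE (11,7): turn R to S, flip to black, move to (12,7). |black|=4
Step 2: on WHITE (12,7): turn R to W, flip to black, move to (12,6). |black|=5
Step 3: on WHITE (12,6): turn R to N, flip to black, move to (11,6). |black|=6
Step 4: on WHITE (11,6): turn R to E, flip to black, move to (11,7). |black|=7
Step 5: on BLACK (11,7): turn L to N, flip to white, move to (10,7). |black|=6
Step 6: on WHITE (10,7): turn R to E, flip to black, move to (10,8). |black|=7
Step 7: on WHITE (10,8): turn R to S, flip to black, move to (11,8). |black|=8

Answer: 8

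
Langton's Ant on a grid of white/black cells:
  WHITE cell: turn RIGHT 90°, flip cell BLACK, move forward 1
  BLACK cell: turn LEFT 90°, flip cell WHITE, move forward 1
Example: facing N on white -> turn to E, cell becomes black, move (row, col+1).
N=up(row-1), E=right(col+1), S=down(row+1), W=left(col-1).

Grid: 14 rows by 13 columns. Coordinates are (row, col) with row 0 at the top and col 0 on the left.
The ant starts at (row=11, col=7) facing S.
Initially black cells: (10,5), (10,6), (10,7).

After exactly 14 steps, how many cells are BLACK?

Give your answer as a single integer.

Answer: 7

Derivation:
Step 1: on WHITE (11,7): turn R to W, flip to black, move to (11,6). |black|=4
Step 2: on WHITE (11,6): turn R to N, flip to black, move to (10,6). |black|=5
Step 3: on BLACK (10,6): turn L to W, flip to white, move to (10,5). |black|=4
Step 4: on BLACK (10,5): turn L to S, flip to white, move to (11,5). |black|=3
Step 5: on WHITE (11,5): turn R to W, flip to black, move to (11,4). |black|=4
Step 6: on WHITE (11,4): turn R to N, flip to black, move to (10,4). |black|=5
Step 7: on WHITE (10,4): turn R to E, flip to black, move to (10,5). |black|=6
Step 8: on WHITE (10,5): turn R to S, flip to black, move to (11,5). |black|=7
Step 9: on BLACK (11,5): turn L to E, flip to white, move to (11,6). |black|=6
Step 10: on BLACK (11,6): turn L to N, flip to white, move to (10,6). |black|=5
Step 11: on WHITE (10,6): turn R to E, flip to black, move to (10,7). |black|=6
Step 12: on BLACK (10,7): turn L to N, flip to white, move to (9,7). |black|=5
Step 13: on WHITE (9,7): turn R to E, flip to black, move to (9,8). |black|=6
Step 14: on WHITE (9,8): turn R to S, flip to black, move to (10,8). |black|=7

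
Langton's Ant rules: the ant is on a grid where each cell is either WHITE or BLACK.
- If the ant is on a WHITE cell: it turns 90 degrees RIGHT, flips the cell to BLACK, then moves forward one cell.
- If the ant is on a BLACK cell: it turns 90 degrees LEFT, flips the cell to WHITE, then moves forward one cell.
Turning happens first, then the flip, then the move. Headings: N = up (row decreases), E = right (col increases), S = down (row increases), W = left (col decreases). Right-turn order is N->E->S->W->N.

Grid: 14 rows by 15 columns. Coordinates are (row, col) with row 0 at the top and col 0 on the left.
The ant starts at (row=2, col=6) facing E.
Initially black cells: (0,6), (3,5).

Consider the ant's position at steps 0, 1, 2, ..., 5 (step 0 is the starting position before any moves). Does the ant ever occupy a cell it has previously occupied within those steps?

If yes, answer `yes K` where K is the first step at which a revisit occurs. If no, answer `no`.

Answer: no

Derivation:
Step 1: on WHITE (2,6): turn R to S, flip to black, move to (3,6). |black|=3 — new cell
Step 2: on WHITE (3,6): turn R to W, flip to black, move to (3,5). |black|=4 — new cell
Step 3: on BLACK (3,5): turn L to S, flip to white, move to (4,5). |black|=3 — new cell
Step 4: on WHITE (4,5): turn R to W, flip to black, move to (4,4). |black|=4 — new cell
Step 5: on WHITE (4,4): turn R to N, flip to black, move to (3,4). |black|=5 — new cell
No revisit within 5 steps.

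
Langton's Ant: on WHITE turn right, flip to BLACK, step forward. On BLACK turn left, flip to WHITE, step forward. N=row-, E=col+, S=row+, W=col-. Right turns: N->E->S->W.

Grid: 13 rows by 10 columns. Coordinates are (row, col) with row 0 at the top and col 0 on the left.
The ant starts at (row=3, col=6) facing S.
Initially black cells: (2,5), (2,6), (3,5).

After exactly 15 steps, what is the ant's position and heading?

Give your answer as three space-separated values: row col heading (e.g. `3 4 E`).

Answer: 4 6 E

Derivation:
Step 1: on WHITE (3,6): turn R to W, flip to black, move to (3,5). |black|=4
Step 2: on BLACK (3,5): turn L to S, flip to white, move to (4,5). |black|=3
Step 3: on WHITE (4,5): turn R to W, flip to black, move to (4,4). |black|=4
Step 4: on WHITE (4,4): turn R to N, flip to black, move to (3,4). |black|=5
Step 5: on WHITE (3,4): turn R to E, flip to black, move to (3,5). |black|=6
Step 6: on WHITE (3,5): turn R to S, flip to black, move to (4,5). |black|=7
Step 7: on BLACK (4,5): turn L to E, flip to white, move to (4,6). |black|=6
Step 8: on WHITE (4,6): turn R to S, flip to black, move to (5,6). |black|=7
Step 9: on WHITE (5,6): turn R to W, flip to black, move to (5,5). |black|=8
Step 10: on WHITE (5,5): turn R to N, flip to black, move to (4,5). |black|=9
Step 11: on WHITE (4,5): turn R to E, flip to black, move to (4,6). |black|=10
Step 12: on BLACK (4,6): turn L to N, flip to white, move to (3,6). |black|=9
Step 13: on BLACK (3,6): turn L to W, flip to white, move to (3,5). |black|=8
Step 14: on BLACK (3,5): turn L to S, flip to white, move to (4,5). |black|=7
Step 15: on BLACK (4,5): turn L to E, flip to white, move to (4,6). |black|=6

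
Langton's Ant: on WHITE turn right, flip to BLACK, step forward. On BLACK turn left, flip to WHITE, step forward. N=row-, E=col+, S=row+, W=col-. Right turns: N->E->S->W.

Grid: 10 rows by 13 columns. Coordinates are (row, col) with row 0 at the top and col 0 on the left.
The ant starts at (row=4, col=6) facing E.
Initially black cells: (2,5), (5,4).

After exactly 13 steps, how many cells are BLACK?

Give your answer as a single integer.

Step 1: on WHITE (4,6): turn R to S, flip to black, move to (5,6). |black|=3
Step 2: on WHITE (5,6): turn R to W, flip to black, move to (5,5). |black|=4
Step 3: on WHITE (5,5): turn R to N, flip to black, move to (4,5). |black|=5
Step 4: on WHITE (4,5): turn R to E, flip to black, move to (4,6). |black|=6
Step 5: on BLACK (4,6): turn L to N, flip to white, move to (3,6). |black|=5
Step 6: on WHITE (3,6): turn R to E, flip to black, move to (3,7). |black|=6
Step 7: on WHITE (3,7): turn R to S, flip to black, move to (4,7). |black|=7
Step 8: on WHITE (4,7): turn R to W, flip to black, move to (4,6). |black|=8
Step 9: on WHITE (4,6): turn R to N, flip to black, move to (3,6). |black|=9
Step 10: on BLACK (3,6): turn L to W, flip to white, move to (3,5). |black|=8
Step 11: on WHITE (3,5): turn R to N, flip to black, move to (2,5). |black|=9
Step 12: on BLACK (2,5): turn L to W, flip to white, move to (2,4). |black|=8
Step 13: on WHITE (2,4): turn R to N, flip to black, move to (1,4). |black|=9

Answer: 9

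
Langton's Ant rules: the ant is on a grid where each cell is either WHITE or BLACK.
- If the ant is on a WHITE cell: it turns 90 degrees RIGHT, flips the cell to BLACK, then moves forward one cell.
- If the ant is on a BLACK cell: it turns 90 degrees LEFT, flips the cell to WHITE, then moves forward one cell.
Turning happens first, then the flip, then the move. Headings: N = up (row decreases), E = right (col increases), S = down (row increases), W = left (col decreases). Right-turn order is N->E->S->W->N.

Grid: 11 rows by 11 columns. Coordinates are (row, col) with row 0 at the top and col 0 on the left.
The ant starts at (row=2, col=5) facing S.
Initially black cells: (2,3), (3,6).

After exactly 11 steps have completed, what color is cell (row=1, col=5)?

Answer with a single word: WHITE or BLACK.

Step 1: on WHITE (2,5): turn R to W, flip to black, move to (2,4). |black|=3
Step 2: on WHITE (2,4): turn R to N, flip to black, move to (1,4). |black|=4
Step 3: on WHITE (1,4): turn R to E, flip to black, move to (1,5). |black|=5
Step 4: on WHITE (1,5): turn R to S, flip to black, move to (2,5). |black|=6
Step 5: on BLACK (2,5): turn L to E, flip to white, move to (2,6). |black|=5
Step 6: on WHITE (2,6): turn R to S, flip to black, move to (3,6). |black|=6
Step 7: on BLACK (3,6): turn L to E, flip to white, move to (3,7). |black|=5
Step 8: on WHITE (3,7): turn R to S, flip to black, move to (4,7). |black|=6
Step 9: on WHITE (4,7): turn R to W, flip to black, move to (4,6). |black|=7
Step 10: on WHITE (4,6): turn R to N, flip to black, move to (3,6). |black|=8
Step 11: on WHITE (3,6): turn R to E, flip to black, move to (3,7). |black|=9

Answer: BLACK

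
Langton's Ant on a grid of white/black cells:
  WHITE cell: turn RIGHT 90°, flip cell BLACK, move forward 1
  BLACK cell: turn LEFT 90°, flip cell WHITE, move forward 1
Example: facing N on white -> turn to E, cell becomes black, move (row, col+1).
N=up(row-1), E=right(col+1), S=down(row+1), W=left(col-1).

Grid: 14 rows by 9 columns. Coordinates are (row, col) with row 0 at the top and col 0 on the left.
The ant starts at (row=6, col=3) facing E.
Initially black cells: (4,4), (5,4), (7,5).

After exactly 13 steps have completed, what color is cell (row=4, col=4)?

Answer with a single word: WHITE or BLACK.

Step 1: on WHITE (6,3): turn R to S, flip to black, move to (7,3). |black|=4
Step 2: on WHITE (7,3): turn R to W, flip to black, move to (7,2). |black|=5
Step 3: on WHITE (7,2): turn R to N, flip to black, move to (6,2). |black|=6
Step 4: on WHITE (6,2): turn R to E, flip to black, move to (6,3). |black|=7
Step 5: on BLACK (6,3): turn L to N, flip to white, move to (5,3). |black|=6
Step 6: on WHITE (5,3): turn R to E, flip to black, move to (5,4). |black|=7
Step 7: on BLACK (5,4): turn L to N, flip to white, move to (4,4). |black|=6
Step 8: on BLACK (4,4): turn L to W, flip to white, move to (4,3). |black|=5
Step 9: on WHITE (4,3): turn R to N, flip to black, move to (3,3). |black|=6
Step 10: on WHITE (3,3): turn R to E, flip to black, move to (3,4). |black|=7
Step 11: on WHITE (3,4): turn R to S, flip to black, move to (4,4). |black|=8
Step 12: on WHITE (4,4): turn R to W, flip to black, move to (4,3). |black|=9
Step 13: on BLACK (4,3): turn L to S, flip to white, move to (5,3). |black|=8

Answer: BLACK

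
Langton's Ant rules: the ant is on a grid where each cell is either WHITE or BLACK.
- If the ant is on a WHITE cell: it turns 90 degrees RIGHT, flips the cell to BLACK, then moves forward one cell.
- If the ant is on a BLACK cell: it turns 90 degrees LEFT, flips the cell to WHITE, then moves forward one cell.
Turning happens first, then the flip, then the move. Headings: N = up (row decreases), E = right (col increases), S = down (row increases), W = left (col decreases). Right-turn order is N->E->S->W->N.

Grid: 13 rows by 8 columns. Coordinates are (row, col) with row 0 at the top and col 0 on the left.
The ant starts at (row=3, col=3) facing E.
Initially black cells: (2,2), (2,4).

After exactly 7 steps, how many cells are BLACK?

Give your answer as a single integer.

Step 1: on WHITE (3,3): turn R to S, flip to black, move to (4,3). |black|=3
Step 2: on WHITE (4,3): turn R to W, flip to black, move to (4,2). |black|=4
Step 3: on WHITE (4,2): turn R to N, flip to black, move to (3,2). |black|=5
Step 4: on WHITE (3,2): turn R to E, flip to black, move to (3,3). |black|=6
Step 5: on BLACK (3,3): turn L to N, flip to white, move to (2,3). |black|=5
Step 6: on WHITE (2,3): turn R to E, flip to black, move to (2,4). |black|=6
Step 7: on BLACK (2,4): turn L to N, flip to white, move to (1,4). |black|=5

Answer: 5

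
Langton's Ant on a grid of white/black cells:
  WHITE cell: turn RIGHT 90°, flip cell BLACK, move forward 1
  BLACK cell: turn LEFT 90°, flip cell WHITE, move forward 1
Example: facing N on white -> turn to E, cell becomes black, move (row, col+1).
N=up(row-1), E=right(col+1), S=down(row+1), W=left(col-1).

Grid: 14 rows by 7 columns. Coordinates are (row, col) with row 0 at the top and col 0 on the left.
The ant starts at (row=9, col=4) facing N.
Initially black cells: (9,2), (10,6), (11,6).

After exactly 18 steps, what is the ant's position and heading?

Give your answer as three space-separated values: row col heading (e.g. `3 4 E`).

Answer: 10 1 S

Derivation:
Step 1: on WHITE (9,4): turn R to E, flip to black, move to (9,5). |black|=4
Step 2: on WHITE (9,5): turn R to S, flip to black, move to (10,5). |black|=5
Step 3: on WHITE (10,5): turn R to W, flip to black, move to (10,4). |black|=6
Step 4: on WHITE (10,4): turn R to N, flip to black, move to (9,4). |black|=7
Step 5: on BLACK (9,4): turn L to W, flip to white, move to (9,3). |black|=6
Step 6: on WHITE (9,3): turn R to N, flip to black, move to (8,3). |black|=7
Step 7: on WHITE (8,3): turn R to E, flip to black, move to (8,4). |black|=8
Step 8: on WHITE (8,4): turn R to S, flip to black, move to (9,4). |black|=9
Step 9: on WHITE (9,4): turn R to W, flip to black, move to (9,3). |black|=10
Step 10: on BLACK (9,3): turn L to S, flip to white, move to (10,3). |black|=9
Step 11: on WHITE (10,3): turn R to W, flip to black, move to (10,2). |black|=10
Step 12: on WHITE (10,2): turn R to N, flip to black, move to (9,2). |black|=11
Step 13: on BLACK (9,2): turn L to W, flip to white, move to (9,1). |black|=10
Step 14: on WHITE (9,1): turn R to N, flip to black, move to (8,1). |black|=11
Step 15: on WHITE (8,1): turn R to E, flip to black, move to (8,2). |black|=12
Step 16: on WHITE (8,2): turn R to S, flip to black, move to (9,2). |black|=13
Step 17: on WHITE (9,2): turn R to W, flip to black, move to (9,1). |black|=14
Step 18: on BLACK (9,1): turn L to S, flip to white, move to (10,1). |black|=13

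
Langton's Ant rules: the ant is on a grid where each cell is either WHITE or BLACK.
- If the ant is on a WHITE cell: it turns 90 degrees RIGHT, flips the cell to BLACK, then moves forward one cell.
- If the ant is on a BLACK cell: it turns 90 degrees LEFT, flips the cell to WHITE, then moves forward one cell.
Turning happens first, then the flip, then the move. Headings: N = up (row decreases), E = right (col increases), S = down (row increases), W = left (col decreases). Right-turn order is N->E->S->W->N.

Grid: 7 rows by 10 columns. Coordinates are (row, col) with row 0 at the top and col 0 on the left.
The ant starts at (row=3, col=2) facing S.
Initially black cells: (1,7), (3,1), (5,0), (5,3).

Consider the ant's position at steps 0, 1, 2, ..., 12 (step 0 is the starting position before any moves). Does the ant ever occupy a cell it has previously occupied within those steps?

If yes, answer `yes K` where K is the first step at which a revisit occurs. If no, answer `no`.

Step 1: on WHITE (3,2): turn R to W, flip to black, move to (3,1). |black|=5 — new cell
Step 2: on BLACK (3,1): turn L to S, flip to white, move to (4,1). |black|=4 — new cell
Step 3: on WHITE (4,1): turn R to W, flip to black, move to (4,0). |black|=5 — new cell
Step 4: on WHITE (4,0): turn R to N, flip to black, move to (3,0). |black|=6 — new cell
Step 5: on WHITE (3,0): turn R to E, flip to black, move to (3,1). |black|=7 — REVISIT

Answer: yes 5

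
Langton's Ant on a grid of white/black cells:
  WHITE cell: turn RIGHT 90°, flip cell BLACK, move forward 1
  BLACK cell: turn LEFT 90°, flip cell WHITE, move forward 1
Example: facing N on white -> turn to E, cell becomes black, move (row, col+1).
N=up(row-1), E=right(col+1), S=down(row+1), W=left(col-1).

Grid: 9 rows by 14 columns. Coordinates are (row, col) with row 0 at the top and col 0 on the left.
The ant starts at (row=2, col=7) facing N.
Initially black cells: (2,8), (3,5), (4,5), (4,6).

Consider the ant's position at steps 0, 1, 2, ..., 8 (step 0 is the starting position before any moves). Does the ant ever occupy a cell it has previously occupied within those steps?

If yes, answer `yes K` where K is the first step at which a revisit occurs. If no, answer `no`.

Step 1: on WHITE (2,7): turn R to E, flip to black, move to (2,8). |black|=5 — new cell
Step 2: on BLACK (2,8): turn L to N, flip to white, move to (1,8). |black|=4 — new cell
Step 3: on WHITE (1,8): turn R to E, flip to black, move to (1,9). |black|=5 — new cell
Step 4: on WHITE (1,9): turn R to S, flip to black, move to (2,9). |black|=6 — new cell
Step 5: on WHITE (2,9): turn R to W, flip to black, move to (2,8). |black|=7 — REVISIT

Answer: yes 5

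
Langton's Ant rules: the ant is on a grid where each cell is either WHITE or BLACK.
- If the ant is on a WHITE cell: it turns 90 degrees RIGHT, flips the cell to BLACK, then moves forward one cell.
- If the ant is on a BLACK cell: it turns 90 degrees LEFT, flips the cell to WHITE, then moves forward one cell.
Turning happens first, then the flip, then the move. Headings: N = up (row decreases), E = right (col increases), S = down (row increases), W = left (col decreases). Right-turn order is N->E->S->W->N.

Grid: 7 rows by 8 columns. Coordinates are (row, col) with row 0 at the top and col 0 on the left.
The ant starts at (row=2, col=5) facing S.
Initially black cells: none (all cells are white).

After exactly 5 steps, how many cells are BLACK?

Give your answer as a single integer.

Step 1: on WHITE (2,5): turn R to W, flip to black, move to (2,4). |black|=1
Step 2: on WHITE (2,4): turn R to N, flip to black, move to (1,4). |black|=2
Step 3: on WHITE (1,4): turn R to E, flip to black, move to (1,5). |black|=3
Step 4: on WHITE (1,5): turn R to S, flip to black, move to (2,5). |black|=4
Step 5: on BLACK (2,5): turn L to E, flip to white, move to (2,6). |black|=3

Answer: 3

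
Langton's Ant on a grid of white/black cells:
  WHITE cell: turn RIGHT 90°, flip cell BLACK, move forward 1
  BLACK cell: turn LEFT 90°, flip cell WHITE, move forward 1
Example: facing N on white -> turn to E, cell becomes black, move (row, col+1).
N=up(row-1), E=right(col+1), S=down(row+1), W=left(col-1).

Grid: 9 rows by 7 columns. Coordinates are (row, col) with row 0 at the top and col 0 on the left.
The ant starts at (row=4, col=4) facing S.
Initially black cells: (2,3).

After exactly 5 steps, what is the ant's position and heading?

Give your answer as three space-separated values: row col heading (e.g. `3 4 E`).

Step 1: on WHITE (4,4): turn R to W, flip to black, move to (4,3). |black|=2
Step 2: on WHITE (4,3): turn R to N, flip to black, move to (3,3). |black|=3
Step 3: on WHITE (3,3): turn R to E, flip to black, move to (3,4). |black|=4
Step 4: on WHITE (3,4): turn R to S, flip to black, move to (4,4). |black|=5
Step 5: on BLACK (4,4): turn L to E, flip to white, move to (4,5). |black|=4

Answer: 4 5 E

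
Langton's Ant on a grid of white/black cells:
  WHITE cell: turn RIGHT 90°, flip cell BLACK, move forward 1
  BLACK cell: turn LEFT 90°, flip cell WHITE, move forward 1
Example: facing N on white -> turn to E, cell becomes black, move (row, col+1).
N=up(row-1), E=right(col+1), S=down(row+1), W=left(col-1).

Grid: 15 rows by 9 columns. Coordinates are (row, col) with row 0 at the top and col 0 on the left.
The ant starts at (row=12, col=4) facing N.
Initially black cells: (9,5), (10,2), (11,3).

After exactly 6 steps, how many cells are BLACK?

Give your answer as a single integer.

Answer: 7

Derivation:
Step 1: on WHITE (12,4): turn R to E, flip to black, move to (12,5). |black|=4
Step 2: on WHITE (12,5): turn R to S, flip to black, move to (13,5). |black|=5
Step 3: on WHITE (13,5): turn R to W, flip to black, move to (13,4). |black|=6
Step 4: on WHITE (13,4): turn R to N, flip to black, move to (12,4). |black|=7
Step 5: on BLACK (12,4): turn L to W, flip to white, move to (12,3). |black|=6
Step 6: on WHITE (12,3): turn R to N, flip to black, move to (11,3). |black|=7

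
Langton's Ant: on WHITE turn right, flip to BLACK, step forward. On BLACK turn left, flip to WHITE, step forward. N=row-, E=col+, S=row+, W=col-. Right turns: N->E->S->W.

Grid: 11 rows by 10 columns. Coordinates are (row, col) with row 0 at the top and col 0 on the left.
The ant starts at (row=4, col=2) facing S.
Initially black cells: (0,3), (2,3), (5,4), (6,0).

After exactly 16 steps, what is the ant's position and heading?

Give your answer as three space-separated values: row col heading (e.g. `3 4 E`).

Answer: 4 2 S

Derivation:
Step 1: on WHITE (4,2): turn R to W, flip to black, move to (4,1). |black|=5
Step 2: on WHITE (4,1): turn R to N, flip to black, move to (3,1). |black|=6
Step 3: on WHITE (3,1): turn R to E, flip to black, move to (3,2). |black|=7
Step 4: on WHITE (3,2): turn R to S, flip to black, move to (4,2). |black|=8
Step 5: on BLACK (4,2): turn L to E, flip to white, move to (4,3). |black|=7
Step 6: on WHITE (4,3): turn R to S, flip to black, move to (5,3). |black|=8
Step 7: on WHITE (5,3): turn R to W, flip to black, move to (5,2). |black|=9
Step 8: on WHITE (5,2): turn R to N, flip to black, move to (4,2). |black|=10
Step 9: on WHITE (4,2): turn R to E, flip to black, move to (4,3). |black|=11
Step 10: on BLACK (4,3): turn L to N, flip to white, move to (3,3). |black|=10
Step 11: on WHITE (3,3): turn R to E, flip to black, move to (3,4). |black|=11
Step 12: on WHITE (3,4): turn R to S, flip to black, move to (4,4). |black|=12
Step 13: on WHITE (4,4): turn R to W, flip to black, move to (4,3). |black|=13
Step 14: on WHITE (4,3): turn R to N, flip to black, move to (3,3). |black|=14
Step 15: on BLACK (3,3): turn L to W, flip to white, move to (3,2). |black|=13
Step 16: on BLACK (3,2): turn L to S, flip to white, move to (4,2). |black|=12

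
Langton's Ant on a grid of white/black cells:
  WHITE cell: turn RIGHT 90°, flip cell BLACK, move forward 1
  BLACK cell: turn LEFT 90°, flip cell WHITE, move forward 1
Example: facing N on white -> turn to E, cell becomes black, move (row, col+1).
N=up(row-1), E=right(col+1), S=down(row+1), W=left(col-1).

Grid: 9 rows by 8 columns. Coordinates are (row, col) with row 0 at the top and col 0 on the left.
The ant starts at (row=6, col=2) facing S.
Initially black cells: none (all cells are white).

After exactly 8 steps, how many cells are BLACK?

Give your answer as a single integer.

Step 1: on WHITE (6,2): turn R to W, flip to black, move to (6,1). |black|=1
Step 2: on WHITE (6,1): turn R to N, flip to black, move to (5,1). |black|=2
Step 3: on WHITE (5,1): turn R to E, flip to black, move to (5,2). |black|=3
Step 4: on WHITE (5,2): turn R to S, flip to black, move to (6,2). |black|=4
Step 5: on BLACK (6,2): turn L to E, flip to white, move to (6,3). |black|=3
Step 6: on WHITE (6,3): turn R to S, flip to black, move to (7,3). |black|=4
Step 7: on WHITE (7,3): turn R to W, flip to black, move to (7,2). |black|=5
Step 8: on WHITE (7,2): turn R to N, flip to black, move to (6,2). |black|=6

Answer: 6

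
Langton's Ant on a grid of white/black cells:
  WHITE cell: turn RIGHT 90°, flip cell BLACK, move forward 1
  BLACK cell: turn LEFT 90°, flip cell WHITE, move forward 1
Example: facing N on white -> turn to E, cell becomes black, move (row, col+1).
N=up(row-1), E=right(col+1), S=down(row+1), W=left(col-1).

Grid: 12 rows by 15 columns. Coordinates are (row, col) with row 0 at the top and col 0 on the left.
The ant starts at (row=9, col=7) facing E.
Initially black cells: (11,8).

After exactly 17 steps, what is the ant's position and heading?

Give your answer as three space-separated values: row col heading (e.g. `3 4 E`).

Answer: 8 7 N

Derivation:
Step 1: on WHITE (9,7): turn R to S, flip to black, move to (10,7). |black|=2
Step 2: on WHITE (10,7): turn R to W, flip to black, move to (10,6). |black|=3
Step 3: on WHITE (10,6): turn R to N, flip to black, move to (9,6). |black|=4
Step 4: on WHITE (9,6): turn R to E, flip to black, move to (9,7). |black|=5
Step 5: on BLACK (9,7): turn L to N, flip to white, move to (8,7). |black|=4
Step 6: on WHITE (8,7): turn R to E, flip to black, move to (8,8). |black|=5
Step 7: on WHITE (8,8): turn R to S, flip to black, move to (9,8). |black|=6
Step 8: on WHITE (9,8): turn R to W, flip to black, move to (9,7). |black|=7
Step 9: on WHITE (9,7): turn R to N, flip to black, move to (8,7). |black|=8
Step 10: on BLACK (8,7): turn L to W, flip to white, move to (8,6). |black|=7
Step 11: on WHITE (8,6): turn R to N, flip to black, move to (7,6). |black|=8
Step 12: on WHITE (7,6): turn R to E, flip to black, move to (7,7). |black|=9
Step 13: on WHITE (7,7): turn R to S, flip to black, move to (8,7). |black|=10
Step 14: on WHITE (8,7): turn R to W, flip to black, move to (8,6). |black|=11
Step 15: on BLACK (8,6): turn L to S, flip to white, move to (9,6). |black|=10
Step 16: on BLACK (9,6): turn L to E, flip to white, move to (9,7). |black|=9
Step 17: on BLACK (9,7): turn L to N, flip to white, move to (8,7). |black|=8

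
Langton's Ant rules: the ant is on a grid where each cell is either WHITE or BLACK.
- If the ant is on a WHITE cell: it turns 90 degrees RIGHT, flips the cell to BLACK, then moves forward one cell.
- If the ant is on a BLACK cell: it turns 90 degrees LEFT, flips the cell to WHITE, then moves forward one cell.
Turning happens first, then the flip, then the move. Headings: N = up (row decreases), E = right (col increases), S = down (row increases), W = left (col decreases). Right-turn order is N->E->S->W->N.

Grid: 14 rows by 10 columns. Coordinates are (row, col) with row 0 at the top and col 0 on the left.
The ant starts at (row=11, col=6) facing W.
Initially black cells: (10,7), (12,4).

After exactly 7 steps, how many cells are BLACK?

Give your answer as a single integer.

Answer: 7

Derivation:
Step 1: on WHITE (11,6): turn R to N, flip to black, move to (10,6). |black|=3
Step 2: on WHITE (10,6): turn R to E, flip to black, move to (10,7). |black|=4
Step 3: on BLACK (10,7): turn L to N, flip to white, move to (9,7). |black|=3
Step 4: on WHITE (9,7): turn R to E, flip to black, move to (9,8). |black|=4
Step 5: on WHITE (9,8): turn R to S, flip to black, move to (10,8). |black|=5
Step 6: on WHITE (10,8): turn R to W, flip to black, move to (10,7). |black|=6
Step 7: on WHITE (10,7): turn R to N, flip to black, move to (9,7). |black|=7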